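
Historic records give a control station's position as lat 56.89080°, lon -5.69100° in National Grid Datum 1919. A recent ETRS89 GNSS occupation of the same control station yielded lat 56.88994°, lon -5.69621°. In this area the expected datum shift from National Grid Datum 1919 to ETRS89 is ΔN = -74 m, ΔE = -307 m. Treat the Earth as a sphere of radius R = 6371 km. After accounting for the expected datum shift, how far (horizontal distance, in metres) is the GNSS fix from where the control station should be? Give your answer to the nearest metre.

24 m

Observed coordinate differences: Δφ = -0.00086°, Δλ = -0.00521°.
Converting to metres (1° lat = 111195 m, cos φ = 0.546236): observed ΔN = -95.6 m, observed ΔE = -316.4 m.
Subtracting the expected shift leaves a residual of -95.6 − (-74) = -21.6 m north and -316.4 − (-307) = -9.4 m east.
Residual distance = √((-21.6)² + (-9.4)²) = 23.6 m.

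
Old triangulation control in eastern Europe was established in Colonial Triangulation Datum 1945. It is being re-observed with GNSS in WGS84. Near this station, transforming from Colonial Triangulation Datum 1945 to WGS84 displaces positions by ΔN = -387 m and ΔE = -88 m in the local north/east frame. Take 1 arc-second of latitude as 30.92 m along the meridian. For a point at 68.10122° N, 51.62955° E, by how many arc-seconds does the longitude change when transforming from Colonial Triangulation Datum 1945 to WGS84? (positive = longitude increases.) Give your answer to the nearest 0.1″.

Δλ = -7.6″

At latitude 68.10122°, cos φ = 0.372968.
1″ of longitude at this latitude = 30.92 × cos φ = 11.5322 m, so Δλ = -88.0 / 11.5322 = -7.631″.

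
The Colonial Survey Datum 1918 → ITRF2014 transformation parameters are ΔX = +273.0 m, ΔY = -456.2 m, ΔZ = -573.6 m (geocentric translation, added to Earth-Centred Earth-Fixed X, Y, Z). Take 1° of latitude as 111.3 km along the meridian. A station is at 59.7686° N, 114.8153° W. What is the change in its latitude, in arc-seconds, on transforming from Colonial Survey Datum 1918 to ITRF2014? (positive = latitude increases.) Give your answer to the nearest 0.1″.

sin φ = 0.863999, cos φ = 0.503494, sin λ = -0.907665, cos λ = -0.419694.
North component: ΔN = −sin φ cos λ·ΔX − sin φ sin λ·ΔY + cos φ·ΔZ = −(0.863999)(-0.419694)(273.0) − (0.863999)(-0.907665)(-456.2) + (0.503494)(-573.6) = -547.57 m.
1° of latitude spans 111300 m, so Δφ = -547.57 / 111300 × 3600 = -17.711″.

Δφ = -17.7″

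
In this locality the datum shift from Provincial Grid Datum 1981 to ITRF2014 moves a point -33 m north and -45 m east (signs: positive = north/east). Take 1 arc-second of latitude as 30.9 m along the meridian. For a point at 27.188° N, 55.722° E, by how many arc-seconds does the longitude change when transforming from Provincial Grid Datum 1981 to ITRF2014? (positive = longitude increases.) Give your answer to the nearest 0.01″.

Δλ = -1.64″

At latitude 27.188°, cos φ = 0.889512.
1″ of longitude at this latitude = 30.90 × cos φ = 27.4859 m, so Δλ = -45.0 / 27.4859 = -1.637″.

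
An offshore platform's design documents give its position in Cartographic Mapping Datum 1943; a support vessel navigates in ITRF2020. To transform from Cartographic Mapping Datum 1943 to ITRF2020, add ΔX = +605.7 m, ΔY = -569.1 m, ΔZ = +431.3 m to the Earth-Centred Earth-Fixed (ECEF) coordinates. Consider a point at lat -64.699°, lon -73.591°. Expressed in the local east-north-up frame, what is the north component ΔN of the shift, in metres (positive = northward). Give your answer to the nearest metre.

The local north axis is (−sin φ cos λ, −sin φ sin λ, cos φ), giving ΔN = 154.692 + 493.553 + 184.326 = 832.57 m.

ΔN = 833 m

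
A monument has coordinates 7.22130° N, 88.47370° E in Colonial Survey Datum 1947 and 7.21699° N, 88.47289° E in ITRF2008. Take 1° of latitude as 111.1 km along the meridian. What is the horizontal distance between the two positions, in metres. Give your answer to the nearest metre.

Δφ = 7.21699° − 7.22130° = -0.00431°; Δλ = 88.47289° − 88.47370° = -0.00081°.
ΔN = Δφ × 111100 = -478.8 m; ΔE = Δλ × 111100 × cos(7.22130°) = -0.00081 × 111100 × 0.992068 = -89.3 m.
Distance = √(ΔE² + ΔN²) = √((-89.3)² + (-478.8)²) = 487.1 m.

487 m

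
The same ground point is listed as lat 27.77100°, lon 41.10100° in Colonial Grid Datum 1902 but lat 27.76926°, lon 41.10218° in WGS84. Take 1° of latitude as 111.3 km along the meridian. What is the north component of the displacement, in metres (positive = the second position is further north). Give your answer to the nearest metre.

ΔN = -194 m

Δφ = 27.76926° − 27.77100° = -0.00174°; Δλ = 41.10218° − 41.10100° = +0.00118°.
ΔN = Δφ × 111300 = -193.7 m; ΔE = Δλ × 111300 × cos(27.77100°) = +0.00118 × 111300 × 0.884817 = 116.2 m.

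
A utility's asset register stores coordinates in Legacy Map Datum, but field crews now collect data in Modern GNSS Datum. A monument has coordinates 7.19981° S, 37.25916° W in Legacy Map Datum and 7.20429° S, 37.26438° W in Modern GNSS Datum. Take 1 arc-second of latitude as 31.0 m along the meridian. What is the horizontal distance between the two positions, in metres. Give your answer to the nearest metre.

Δφ = -7.20429° − -7.19981° = -0.00448°; Δλ = -37.26438° − -37.25916° = -0.00522°.
1° of latitude = 3600 × 31.00 = 111600 m.
ΔN = Δφ × 111600 = -500.0 m; ΔE = Δλ × 111600 × cos(-7.19981°) = -0.00522 × 111600 × 0.992115 = -578.0 m.
Distance = √(ΔE² + ΔN²) = √((-578.0)² + (-500.0)²) = 764.2 m.

764 m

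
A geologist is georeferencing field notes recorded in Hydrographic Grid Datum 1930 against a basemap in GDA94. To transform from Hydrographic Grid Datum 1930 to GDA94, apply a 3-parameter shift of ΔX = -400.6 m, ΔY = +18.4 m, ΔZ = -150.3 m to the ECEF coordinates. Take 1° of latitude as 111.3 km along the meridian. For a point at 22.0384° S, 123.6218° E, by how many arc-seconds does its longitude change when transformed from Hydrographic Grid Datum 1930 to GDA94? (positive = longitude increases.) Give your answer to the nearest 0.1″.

sin φ = -0.375228, cos φ = 0.926933, sin λ = 0.832711, cos λ = -0.553708.
East component: ΔE = −sin λ·ΔX + cos λ·ΔY = −(0.832711)(-400.6) + (-0.553708)(18.4) = 323.40 m.
1° of latitude spans 111300 m; at latitude φ, 1° of longitude spans that × cos φ = 103167.6 m, so Δλ = 323.40 / 103167.6 × 3600 = 11.285″.

Δλ = 11.3″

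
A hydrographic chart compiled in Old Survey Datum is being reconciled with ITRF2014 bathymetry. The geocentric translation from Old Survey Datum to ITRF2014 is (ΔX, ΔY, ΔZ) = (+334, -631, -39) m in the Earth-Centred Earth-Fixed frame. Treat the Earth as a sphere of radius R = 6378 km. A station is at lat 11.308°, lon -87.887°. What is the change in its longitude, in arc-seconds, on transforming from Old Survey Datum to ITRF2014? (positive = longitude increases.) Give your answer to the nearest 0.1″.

Δλ = 10.2″

sin φ = 0.196083, cos φ = 0.980587, sin λ = -0.999320, cos λ = 0.036870.
East component: ΔE = −sin λ·ΔX + cos λ·ΔY = −(-0.999320)(334) + (0.036870)(-631) = 310.51 m.
1° of latitude spans πR/180 = 111317 m; at latitude φ, 1° of longitude spans that × cos φ = 109156.1 m, so Δλ = 310.51 / 109156.1 × 3600 = 10.241″.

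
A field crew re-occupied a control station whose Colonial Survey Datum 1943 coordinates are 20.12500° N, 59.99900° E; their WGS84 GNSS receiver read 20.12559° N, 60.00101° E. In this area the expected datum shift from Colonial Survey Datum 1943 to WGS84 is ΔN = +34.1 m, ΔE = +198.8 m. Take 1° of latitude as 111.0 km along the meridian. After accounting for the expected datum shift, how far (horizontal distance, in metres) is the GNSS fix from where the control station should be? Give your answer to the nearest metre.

33 m

Observed coordinate differences: Δφ = +0.00059°, Δλ = +0.00201°.
Converting to metres (1° lat = 111000 m, cos φ = 0.938944): observed ΔN = 65.5 m, observed ΔE = 209.5 m.
Subtracting the expected shift leaves a residual of 65.5 − (34.1) = 31.4 m north and 209.5 − (198.8) = 10.7 m east.
Residual distance = √(31.4² + 10.7²) = 33.2 m.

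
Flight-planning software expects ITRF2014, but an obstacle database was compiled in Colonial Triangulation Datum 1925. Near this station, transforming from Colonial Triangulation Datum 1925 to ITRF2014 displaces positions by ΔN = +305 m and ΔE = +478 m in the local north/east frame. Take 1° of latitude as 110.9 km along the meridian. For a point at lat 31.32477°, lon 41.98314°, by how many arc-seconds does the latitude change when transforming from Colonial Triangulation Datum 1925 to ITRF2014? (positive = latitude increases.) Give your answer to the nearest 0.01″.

Δφ = 9.90″

1° of latitude = 110.9 km, so Δφ = 305.0 / 110900 = 0.0027502° = 9.901″.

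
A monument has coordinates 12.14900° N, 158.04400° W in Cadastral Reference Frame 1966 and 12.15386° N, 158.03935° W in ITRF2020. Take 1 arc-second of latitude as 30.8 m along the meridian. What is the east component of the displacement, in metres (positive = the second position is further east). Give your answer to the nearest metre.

Δφ = 12.15386° − 12.14900° = +0.00486°; Δλ = -158.03935° − -158.04400° = +0.00465°.
1° of latitude = 3600 × 30.80 = 110880 m.
ΔN = Δφ × 110880 = 538.9 m; ΔE = Δλ × 110880 × cos(12.14900°) = +0.00465 × 110880 × 0.977604 = 504.0 m.

ΔE = 504 m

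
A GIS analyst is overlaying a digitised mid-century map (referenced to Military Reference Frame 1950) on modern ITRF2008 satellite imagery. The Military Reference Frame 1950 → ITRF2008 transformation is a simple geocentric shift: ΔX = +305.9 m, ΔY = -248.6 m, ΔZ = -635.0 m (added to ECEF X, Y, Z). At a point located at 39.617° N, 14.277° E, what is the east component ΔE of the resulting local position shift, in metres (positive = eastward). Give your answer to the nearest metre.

The local east axis at (φ, λ) is (−sin λ, cos λ, 0), so ΔE = −sin(14.277°)·305.9 + cos(14.277°)·(-248.6) = -316.36 m.

ΔE = -316 m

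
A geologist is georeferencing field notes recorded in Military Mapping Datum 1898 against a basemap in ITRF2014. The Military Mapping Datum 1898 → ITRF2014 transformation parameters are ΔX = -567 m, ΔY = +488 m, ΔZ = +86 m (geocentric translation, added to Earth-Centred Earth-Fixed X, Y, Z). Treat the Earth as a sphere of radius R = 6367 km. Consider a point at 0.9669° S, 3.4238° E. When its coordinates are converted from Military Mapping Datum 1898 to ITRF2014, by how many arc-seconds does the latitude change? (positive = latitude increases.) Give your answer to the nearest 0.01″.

sin φ = -0.016875, cos φ = 0.999858, sin λ = 0.059721, cos λ = 0.998215.
North component: ΔN = −sin φ cos λ·ΔX − sin φ sin λ·ΔY + cos φ·ΔZ = −(-0.016875)(0.998215)(-567) − (-0.016875)(0.059721)(488) + (0.999858)(86) = 76.93 m.
1° of latitude spans πR/180 = 111125 m, so Δφ = 76.93 / 111125 × 3600 = 2.492″.

Δφ = 2.49″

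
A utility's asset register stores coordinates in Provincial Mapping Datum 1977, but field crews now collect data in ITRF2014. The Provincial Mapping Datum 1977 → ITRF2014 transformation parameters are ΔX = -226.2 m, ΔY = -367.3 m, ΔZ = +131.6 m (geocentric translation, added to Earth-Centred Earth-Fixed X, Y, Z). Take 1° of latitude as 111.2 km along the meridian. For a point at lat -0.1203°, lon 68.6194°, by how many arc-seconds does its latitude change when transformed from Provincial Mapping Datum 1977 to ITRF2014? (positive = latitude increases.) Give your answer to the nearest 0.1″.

sin φ = -0.002100, cos φ = 0.999998, sin λ = 0.931179, cos λ = 0.364562.
North component: ΔN = −sin φ cos λ·ΔX − sin φ sin λ·ΔY + cos φ·ΔZ = −(-0.002100)(0.364562)(-226.2) − (-0.002100)(0.931179)(-367.3) + (0.999998)(131.6) = 130.71 m.
1° of latitude spans 111200 m, so Δφ = 130.71 / 111200 × 3600 = 4.232″.

Δφ = 4.2″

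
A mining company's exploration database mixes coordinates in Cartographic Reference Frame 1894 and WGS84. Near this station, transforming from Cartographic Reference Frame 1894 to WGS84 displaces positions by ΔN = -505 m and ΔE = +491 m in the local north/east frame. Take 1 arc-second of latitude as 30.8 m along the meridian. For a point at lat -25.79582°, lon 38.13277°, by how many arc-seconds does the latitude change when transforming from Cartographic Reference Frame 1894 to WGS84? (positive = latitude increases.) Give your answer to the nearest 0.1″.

1″ of latitude = 30.80 m, so Δφ = -505.0 / 30.80 = -16.396″.

Δφ = -16.4″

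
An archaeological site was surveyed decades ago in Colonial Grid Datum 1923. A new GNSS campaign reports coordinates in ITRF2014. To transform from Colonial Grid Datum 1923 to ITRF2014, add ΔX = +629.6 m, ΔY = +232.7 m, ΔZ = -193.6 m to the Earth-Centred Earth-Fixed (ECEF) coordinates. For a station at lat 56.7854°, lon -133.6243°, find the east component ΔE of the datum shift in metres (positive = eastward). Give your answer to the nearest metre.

The local east axis at (φ, λ) is (−sin λ, cos λ, 0), so ΔE = −sin(-133.6243°)·629.6 + cos(-133.6243°)·232.7 = 295.21 m.

ΔE = 295 m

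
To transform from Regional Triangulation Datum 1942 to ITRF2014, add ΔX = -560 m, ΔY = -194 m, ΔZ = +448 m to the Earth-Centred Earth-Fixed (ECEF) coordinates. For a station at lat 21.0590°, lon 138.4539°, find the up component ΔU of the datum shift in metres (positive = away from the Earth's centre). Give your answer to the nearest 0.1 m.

The local up (radial) axis is (cos φ cos λ, cos φ sin λ, sin φ), giving ΔU = 391.124 − 120.072 + 160.979 = 432.03 m.

ΔU = 432.0 m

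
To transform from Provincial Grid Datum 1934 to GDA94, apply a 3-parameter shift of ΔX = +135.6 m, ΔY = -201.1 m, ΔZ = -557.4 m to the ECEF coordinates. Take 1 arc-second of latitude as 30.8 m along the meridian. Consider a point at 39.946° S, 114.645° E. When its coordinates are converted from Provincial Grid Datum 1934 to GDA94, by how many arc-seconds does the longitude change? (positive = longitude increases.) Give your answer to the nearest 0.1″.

Δλ = -1.7″

sin φ = -0.642065, cos φ = 0.766650, sin λ = 0.908909, cos λ = -0.416995.
East component: ΔE = −sin λ·ΔX + cos λ·ΔY = −(0.908909)(135.6) + (-0.416995)(-201.1) = -39.39 m.
1° of latitude spans 3600 × 30.80 = 110880 m; at latitude φ, 1° of longitude spans that × cos φ = 85006.1 m, so Δλ = -39.39 / 85006.1 × 3600 = -1.668″.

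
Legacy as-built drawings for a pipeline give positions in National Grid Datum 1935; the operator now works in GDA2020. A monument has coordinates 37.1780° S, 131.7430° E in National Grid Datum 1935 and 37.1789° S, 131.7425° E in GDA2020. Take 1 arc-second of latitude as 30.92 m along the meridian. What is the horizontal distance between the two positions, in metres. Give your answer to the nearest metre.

Δφ = -37.1789° − -37.1780° = -0.0009°; Δλ = 131.7425° − 131.7430° = -0.0005°.
1° of latitude = 3600 × 30.92 = 111312 m.
ΔN = Δφ × 111312 = -100.2 m; ΔE = Δλ × 111312 × cos(-37.1780°) = -0.0005 × 111312 × 0.796762 = -44.3 m.
Distance = √(ΔE² + ΔN²) = √((-44.3)² + (-100.2)²) = 109.6 m.

110 m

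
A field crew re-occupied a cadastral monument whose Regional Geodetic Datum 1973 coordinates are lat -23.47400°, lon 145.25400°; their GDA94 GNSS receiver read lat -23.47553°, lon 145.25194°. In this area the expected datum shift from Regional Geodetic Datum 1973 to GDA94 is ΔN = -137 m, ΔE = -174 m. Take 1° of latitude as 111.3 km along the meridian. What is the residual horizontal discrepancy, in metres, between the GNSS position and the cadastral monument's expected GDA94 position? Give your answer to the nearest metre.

Observed coordinate differences: Δφ = -0.00153°, Δλ = -0.00206°.
Converting to metres (1° lat = 111300 m, cos φ = 0.917241): observed ΔN = -170.3 m, observed ΔE = -210.3 m.
Subtracting the expected shift leaves a residual of -170.3 − (-137) = -33.3 m north and -210.3 − (-174) = -36.3 m east.
Residual distance = √((-33.3)² + (-36.3)²) = 49.3 m.

49 m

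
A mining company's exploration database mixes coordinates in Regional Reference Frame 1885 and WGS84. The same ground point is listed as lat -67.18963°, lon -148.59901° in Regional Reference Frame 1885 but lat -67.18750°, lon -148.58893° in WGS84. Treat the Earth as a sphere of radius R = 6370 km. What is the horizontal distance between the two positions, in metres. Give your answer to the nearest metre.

495 m

Δφ = -67.18750° − -67.18963° = +0.00213°; Δλ = -148.58893° − -148.59901° = +0.01008°.
1° along a meridian = πR/180 = 111177 m.
ΔN = Δφ × 111177 = 236.8 m; ΔE = Δλ × 111177 × cos(-67.18963°) = +0.01008 × 111177 × 0.387682 = 434.5 m.
Distance = √(ΔE² + ΔN²) = √(434.5² + 236.8²) = 494.8 m.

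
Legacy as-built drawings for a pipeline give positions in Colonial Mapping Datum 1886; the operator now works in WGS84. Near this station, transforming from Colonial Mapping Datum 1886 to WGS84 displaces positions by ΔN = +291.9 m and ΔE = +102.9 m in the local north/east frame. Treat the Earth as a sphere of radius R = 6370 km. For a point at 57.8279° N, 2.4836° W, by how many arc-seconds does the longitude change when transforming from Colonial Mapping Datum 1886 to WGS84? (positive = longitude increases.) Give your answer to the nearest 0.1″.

Δλ = 6.3″

At latitude 57.8279°, cos φ = 0.532464.
One radian of longitude at latitude φ spans R cos φ, so Δλ = ΔE / (R cos φ) = 102.9 / (6370000 × 0.532464) = 3.0338e-05 rad = 6.258″.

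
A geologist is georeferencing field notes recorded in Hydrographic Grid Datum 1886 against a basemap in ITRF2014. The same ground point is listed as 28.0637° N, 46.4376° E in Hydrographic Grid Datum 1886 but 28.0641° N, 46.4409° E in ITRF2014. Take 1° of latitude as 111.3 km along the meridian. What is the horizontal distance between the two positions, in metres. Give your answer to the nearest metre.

Δφ = 28.0641° − 28.0637° = +0.0004°; Δλ = 46.4409° − 46.4376° = +0.0033°.
ΔN = Δφ × 111300 = 44.5 m; ΔE = Δλ × 111300 × cos(28.0637°) = +0.0033 × 111300 × 0.882425 = 324.1 m.
Distance = √(ΔE² + ΔN²) = √(324.1² + 44.5²) = 327.1 m.

327 m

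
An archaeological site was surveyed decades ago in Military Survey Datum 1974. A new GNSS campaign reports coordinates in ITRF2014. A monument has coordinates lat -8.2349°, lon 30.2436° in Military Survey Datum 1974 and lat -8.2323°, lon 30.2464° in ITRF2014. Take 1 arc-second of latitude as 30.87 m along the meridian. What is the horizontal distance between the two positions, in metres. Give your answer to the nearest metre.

Δφ = -8.2323° − -8.2349° = +0.0026°; Δλ = 30.2464° − 30.2436° = +0.0028°.
1° of latitude = 3600 × 30.87 = 111132 m.
ΔN = Δφ × 111132 = 288.9 m; ΔE = Δλ × 111132 × cos(-8.2349°) = +0.0028 × 111132 × 0.989689 = 308.0 m.
Distance = √(ΔE² + ΔN²) = √(308.0² + 288.9²) = 422.3 m.

422 m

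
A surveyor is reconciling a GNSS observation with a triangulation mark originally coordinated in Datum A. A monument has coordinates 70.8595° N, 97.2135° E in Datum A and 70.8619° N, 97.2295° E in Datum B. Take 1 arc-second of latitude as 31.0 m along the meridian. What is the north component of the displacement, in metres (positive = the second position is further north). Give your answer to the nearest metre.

ΔN = 268 m

Δφ = 70.8619° − 70.8595° = +0.0024°; Δλ = 97.2295° − 97.2135° = +0.0160°.
1° of latitude = 3600 × 31.00 = 111600 m.
ΔN = Δφ × 111600 = 267.8 m; ΔE = Δλ × 111600 × cos(70.8595°) = +0.0160 × 111600 × 0.327886 = 585.5 m.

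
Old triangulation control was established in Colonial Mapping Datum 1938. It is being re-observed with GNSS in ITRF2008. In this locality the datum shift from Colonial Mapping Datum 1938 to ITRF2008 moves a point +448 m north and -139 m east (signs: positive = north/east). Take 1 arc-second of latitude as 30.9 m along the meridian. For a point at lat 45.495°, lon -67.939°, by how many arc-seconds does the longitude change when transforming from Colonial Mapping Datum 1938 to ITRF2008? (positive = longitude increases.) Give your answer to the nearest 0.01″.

Δλ = -6.42″

At latitude 45.495°, cos φ = 0.700972.
1″ of longitude at this latitude = 30.90 × cos φ = 21.6600 m, so Δλ = -139.0 / 21.6600 = -6.417″.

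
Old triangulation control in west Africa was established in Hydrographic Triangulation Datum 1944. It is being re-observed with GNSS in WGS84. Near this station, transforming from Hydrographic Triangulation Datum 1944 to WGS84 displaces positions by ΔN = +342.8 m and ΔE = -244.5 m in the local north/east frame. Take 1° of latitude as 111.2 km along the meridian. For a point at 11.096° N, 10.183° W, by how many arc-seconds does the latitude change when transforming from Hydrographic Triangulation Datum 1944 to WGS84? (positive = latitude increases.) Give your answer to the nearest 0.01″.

1° of latitude = 111.2 km, so Δφ = 342.8 / 111200 = 0.0030827° = 11.098″.

Δφ = 11.10″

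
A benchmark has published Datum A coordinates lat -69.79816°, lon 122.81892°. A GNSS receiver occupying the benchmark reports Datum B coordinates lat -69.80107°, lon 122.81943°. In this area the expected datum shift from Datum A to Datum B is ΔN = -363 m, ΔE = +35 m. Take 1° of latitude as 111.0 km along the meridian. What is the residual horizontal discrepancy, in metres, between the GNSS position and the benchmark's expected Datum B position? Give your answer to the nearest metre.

43 m

Observed coordinate differences: Δφ = -0.00291°, Δλ = +0.00051°.
Converting to metres (1° lat = 111000 m, cos φ = 0.345328): observed ΔN = -323.0 m, observed ΔE = 19.5 m.
Subtracting the expected shift leaves a residual of -323.0 − (-363) = 40.0 m north and 19.5 − (35) = -15.5 m east.
Residual distance = √(40.0² + (-15.5)²) = 42.9 m.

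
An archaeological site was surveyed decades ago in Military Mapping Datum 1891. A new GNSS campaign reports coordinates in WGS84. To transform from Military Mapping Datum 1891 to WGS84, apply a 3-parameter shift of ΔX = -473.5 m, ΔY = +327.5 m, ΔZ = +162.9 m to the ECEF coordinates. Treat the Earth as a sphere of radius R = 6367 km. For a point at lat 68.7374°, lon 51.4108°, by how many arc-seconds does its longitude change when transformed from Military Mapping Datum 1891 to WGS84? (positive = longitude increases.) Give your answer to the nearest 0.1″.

sin φ = 0.931928, cos φ = 0.362643, sin λ = 0.781638, cos λ = 0.623732.
East component: ΔE = −sin λ·ΔX + cos λ·ΔY = −(0.781638)(-473.5) + (0.623732)(327.5) = 574.38 m.
1° of latitude spans πR/180 = 111125 m; at latitude φ, 1° of longitude spans that × cos φ = 40298.7 m, so Δλ = 574.38 / 40298.7 × 3600 = 51.311″.

Δλ = 51.3″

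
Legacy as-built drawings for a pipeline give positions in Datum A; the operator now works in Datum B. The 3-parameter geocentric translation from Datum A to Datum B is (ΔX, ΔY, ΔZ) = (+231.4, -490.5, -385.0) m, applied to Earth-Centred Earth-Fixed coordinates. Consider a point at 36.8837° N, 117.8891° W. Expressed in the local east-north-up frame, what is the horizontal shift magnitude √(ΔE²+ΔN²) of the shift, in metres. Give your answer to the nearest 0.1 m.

The local east axis at (φ, λ) is (−sin λ, cos λ, 0), so ΔE = −sin(-117.8891°)·231.4 + cos(-117.8891°)·(-490.5) = 433.96 m.
The local north axis is (−sin φ cos λ, −sin φ sin λ, cos φ), giving ΔN = 64.965 − 260.202 − 307.944 = -503.18 m.
Horizontal magnitude = √(ΔE² + ΔN²) = √(433.96² + (-503.18)²) = 664.47 m.

664.5 m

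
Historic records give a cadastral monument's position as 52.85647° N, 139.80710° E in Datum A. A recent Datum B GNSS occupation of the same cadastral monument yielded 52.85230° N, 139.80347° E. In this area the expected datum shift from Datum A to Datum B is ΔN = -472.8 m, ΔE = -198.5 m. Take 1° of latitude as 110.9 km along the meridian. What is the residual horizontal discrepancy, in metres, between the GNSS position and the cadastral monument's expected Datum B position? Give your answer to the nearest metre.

Observed coordinate differences: Δφ = -0.00417°, Δλ = -0.00363°.
Converting to metres (1° lat = 110900 m, cos φ = 0.603814): observed ΔN = -462.5 m, observed ΔE = -243.1 m.
Subtracting the expected shift leaves a residual of -462.5 − (-472.8) = 10.3 m north and -243.1 − (-198.5) = -44.6 m east.
Residual distance = √(10.3² + (-44.6)²) = 45.8 m.

46 m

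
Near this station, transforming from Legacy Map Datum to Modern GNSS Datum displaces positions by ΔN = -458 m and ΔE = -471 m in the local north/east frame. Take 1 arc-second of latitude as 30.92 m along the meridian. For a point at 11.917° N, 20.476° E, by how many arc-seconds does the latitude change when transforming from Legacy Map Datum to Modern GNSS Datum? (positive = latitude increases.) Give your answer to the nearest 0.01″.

Δφ = -14.81″

1″ of latitude = 30.92 m, so Δφ = -458.0 / 30.92 = -14.812″.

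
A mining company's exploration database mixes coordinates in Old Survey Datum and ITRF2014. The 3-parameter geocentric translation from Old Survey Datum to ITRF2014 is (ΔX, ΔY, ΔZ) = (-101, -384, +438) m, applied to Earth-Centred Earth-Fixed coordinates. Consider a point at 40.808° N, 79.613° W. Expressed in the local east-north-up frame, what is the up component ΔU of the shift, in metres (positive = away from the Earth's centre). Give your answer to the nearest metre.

The local up (radial) axis is (cos φ cos λ, cos φ sin λ, sin φ), giving ΔU = -13.783 + 285.888 + 286.245 = 558.35 m.

ΔU = 558 m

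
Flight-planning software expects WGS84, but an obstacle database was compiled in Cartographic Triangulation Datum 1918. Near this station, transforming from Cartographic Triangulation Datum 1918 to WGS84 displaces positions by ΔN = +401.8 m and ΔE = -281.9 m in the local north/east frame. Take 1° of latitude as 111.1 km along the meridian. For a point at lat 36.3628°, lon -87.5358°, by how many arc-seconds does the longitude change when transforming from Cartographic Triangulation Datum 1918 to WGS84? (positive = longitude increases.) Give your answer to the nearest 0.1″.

At latitude 36.3628°, cos φ = 0.805279.
1° of longitude at this latitude = 111.1 × cos φ = 89.47 km, so Δλ = -281.9 / 89466.5 = -0.0031509° = -11.343″.

Δλ = -11.3″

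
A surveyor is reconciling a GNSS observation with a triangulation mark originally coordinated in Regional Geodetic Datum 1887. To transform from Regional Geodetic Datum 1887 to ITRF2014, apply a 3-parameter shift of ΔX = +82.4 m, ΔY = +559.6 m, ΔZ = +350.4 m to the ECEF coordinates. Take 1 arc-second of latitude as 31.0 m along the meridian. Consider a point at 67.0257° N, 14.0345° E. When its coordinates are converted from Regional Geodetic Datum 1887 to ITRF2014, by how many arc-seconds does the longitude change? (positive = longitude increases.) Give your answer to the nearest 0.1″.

sin φ = 0.920680, cos φ = 0.390318, sin λ = 0.242506, cos λ = 0.970150.
East component: ΔE = −sin λ·ΔX + cos λ·ΔY = −(0.242506)(82.4) + (0.970150)(559.6) = 522.91 m.
1° of latitude spans 3600 × 31.00 = 111600 m; at latitude φ, 1° of longitude spans that × cos φ = 43559.5 m, so Δλ = 522.91 / 43559.5 × 3600 = 43.216″.

Δλ = 43.2″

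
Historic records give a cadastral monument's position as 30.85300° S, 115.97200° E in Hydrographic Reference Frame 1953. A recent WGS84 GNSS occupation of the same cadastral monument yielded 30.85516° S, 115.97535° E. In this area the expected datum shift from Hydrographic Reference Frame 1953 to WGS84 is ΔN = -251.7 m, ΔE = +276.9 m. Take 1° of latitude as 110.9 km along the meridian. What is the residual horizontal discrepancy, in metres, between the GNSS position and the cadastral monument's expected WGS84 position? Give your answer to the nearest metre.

Observed coordinate differences: Δφ = -0.00216°, Δλ = +0.00335°.
Converting to metres (1° lat = 110900 m, cos φ = 0.858486): observed ΔN = -239.5 m, observed ΔE = 318.9 m.
Subtracting the expected shift leaves a residual of -239.5 − (-251.7) = 12.2 m north and 318.9 − (276.9) = 42.0 m east.
Residual distance = √(12.2² + 42.0²) = 43.8 m.

44 m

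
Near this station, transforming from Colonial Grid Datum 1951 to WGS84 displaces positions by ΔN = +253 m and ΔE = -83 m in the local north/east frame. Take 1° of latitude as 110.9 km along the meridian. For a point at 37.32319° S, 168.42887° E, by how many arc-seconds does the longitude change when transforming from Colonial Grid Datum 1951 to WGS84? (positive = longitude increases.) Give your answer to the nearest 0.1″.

At latitude -37.32319°, cos φ = 0.795228.
1° of longitude at this latitude = 110.9 × cos φ = 88.19 km, so Δλ = -83.0 / 88190.8 = -0.0009411° = -3.388″.

Δλ = -3.4″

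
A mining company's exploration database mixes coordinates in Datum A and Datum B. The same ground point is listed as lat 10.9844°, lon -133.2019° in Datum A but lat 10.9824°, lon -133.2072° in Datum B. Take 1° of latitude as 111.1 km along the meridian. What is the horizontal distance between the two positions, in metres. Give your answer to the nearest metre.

619 m

Δφ = 10.9824° − 10.9844° = -0.0020°; Δλ = -133.2072° − -133.2019° = -0.0053°.
ΔN = Δφ × 111100 = -222.2 m; ΔE = Δλ × 111100 × cos(10.9844°) = -0.0053 × 111100 × 0.981679 = -578.0 m.
Distance = √(ΔE² + ΔN²) = √((-578.0)² + (-222.2)²) = 619.3 m.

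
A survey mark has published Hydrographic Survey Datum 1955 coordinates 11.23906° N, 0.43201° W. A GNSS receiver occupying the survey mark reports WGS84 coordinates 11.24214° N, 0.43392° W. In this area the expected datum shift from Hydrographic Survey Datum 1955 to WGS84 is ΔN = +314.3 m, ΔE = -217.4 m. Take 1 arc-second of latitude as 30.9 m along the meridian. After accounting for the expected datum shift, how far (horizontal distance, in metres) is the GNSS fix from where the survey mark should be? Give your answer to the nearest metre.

Observed coordinate differences: Δφ = +0.00308°, Δλ = -0.00191°.
Converting to metres (1° lat = 111240 m, cos φ = 0.980823): observed ΔN = 342.6 m, observed ΔE = -208.4 m.
Subtracting the expected shift leaves a residual of 342.6 − (314.3) = 28.3 m north and -208.4 − (-217.4) = 9.0 m east.
Residual distance = √(28.3² + 9.0²) = 29.7 m.

30 m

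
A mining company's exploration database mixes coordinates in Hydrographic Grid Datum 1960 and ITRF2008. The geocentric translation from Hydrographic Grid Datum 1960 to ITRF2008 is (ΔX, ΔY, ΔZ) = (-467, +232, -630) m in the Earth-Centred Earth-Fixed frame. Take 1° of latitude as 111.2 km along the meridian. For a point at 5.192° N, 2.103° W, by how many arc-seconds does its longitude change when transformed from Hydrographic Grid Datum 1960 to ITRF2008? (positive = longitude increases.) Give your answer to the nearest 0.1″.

Δλ = 7.0″

sin φ = 0.090494, cos φ = 0.995897, sin λ = -0.036696, cos λ = 0.999326.
East component: ΔE = −sin λ·ΔX + cos λ·ΔY = −(-0.036696)(-467) + (0.999326)(232) = 214.71 m.
1° of latitude spans 111200 m; at latitude φ, 1° of longitude spans that × cos φ = 110743.8 m, so Δλ = 214.71 / 110743.8 × 3600 = 6.980″.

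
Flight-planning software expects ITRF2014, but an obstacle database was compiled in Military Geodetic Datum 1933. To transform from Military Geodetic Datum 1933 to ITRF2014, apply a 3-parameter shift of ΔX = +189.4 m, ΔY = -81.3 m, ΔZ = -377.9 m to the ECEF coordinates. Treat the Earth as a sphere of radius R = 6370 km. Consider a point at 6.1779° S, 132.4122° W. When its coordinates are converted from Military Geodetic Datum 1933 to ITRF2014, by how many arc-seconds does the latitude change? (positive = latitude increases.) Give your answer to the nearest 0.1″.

sin φ = -0.107616, cos φ = 0.994193, sin λ = -0.738312, cos λ = -0.674460.
North component: ΔN = −sin φ cos λ·ΔX − sin φ sin λ·ΔY + cos φ·ΔZ = −(-0.107616)(-0.674460)(189.4) − (-0.107616)(-0.738312)(-81.3) + (0.994193)(-377.9) = -382.99 m.
1° of latitude spans πR/180 = 111177 m, so Δφ = -382.99 / 111177 × 3600 = -12.402″.

Δφ = -12.4″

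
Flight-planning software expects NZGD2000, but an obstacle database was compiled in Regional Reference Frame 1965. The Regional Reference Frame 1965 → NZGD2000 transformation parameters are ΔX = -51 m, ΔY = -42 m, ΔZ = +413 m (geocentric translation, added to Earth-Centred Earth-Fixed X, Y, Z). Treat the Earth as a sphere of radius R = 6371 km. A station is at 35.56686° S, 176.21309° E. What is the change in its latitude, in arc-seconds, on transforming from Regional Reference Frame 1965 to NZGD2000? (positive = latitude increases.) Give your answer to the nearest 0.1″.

sin φ = -0.581653, cos φ = 0.813437, sin λ = 0.066046, cos λ = -0.997817.
North component: ΔN = −sin φ cos λ·ΔX − sin φ sin λ·ΔY + cos φ·ΔZ = −(-0.581653)(-0.997817)(-51) − (-0.581653)(0.066046)(-42) + (0.813437)(413) = 363.94 m.
1° of latitude spans πR/180 = 111195 m, so Δφ = 363.94 / 111195 × 3600 = 11.783″.

Δφ = 11.8″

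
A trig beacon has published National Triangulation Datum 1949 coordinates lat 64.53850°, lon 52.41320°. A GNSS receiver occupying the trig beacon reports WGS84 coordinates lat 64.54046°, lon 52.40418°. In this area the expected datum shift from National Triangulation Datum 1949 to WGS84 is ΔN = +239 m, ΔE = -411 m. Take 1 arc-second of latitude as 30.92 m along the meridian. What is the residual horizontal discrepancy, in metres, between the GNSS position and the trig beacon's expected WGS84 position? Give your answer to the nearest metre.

29 m

Observed coordinate differences: Δφ = +0.00196°, Δλ = -0.00902°.
Converting to metres (1° lat = 111312 m, cos φ = 0.429905): observed ΔN = 218.2 m, observed ΔE = -431.6 m.
Subtracting the expected shift leaves a residual of 218.2 − (239) = -20.8 m north and -431.6 − (-411) = -20.6 m east.
Residual distance = √((-20.8)² + (-20.6)²) = 29.3 m.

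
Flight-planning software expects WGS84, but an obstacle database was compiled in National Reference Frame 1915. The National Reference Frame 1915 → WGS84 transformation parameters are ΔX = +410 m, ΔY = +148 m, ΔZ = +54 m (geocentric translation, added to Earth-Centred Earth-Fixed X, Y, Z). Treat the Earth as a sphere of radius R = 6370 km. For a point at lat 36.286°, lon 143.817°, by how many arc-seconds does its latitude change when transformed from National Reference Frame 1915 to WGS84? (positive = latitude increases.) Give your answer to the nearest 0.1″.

sin φ = 0.591816, cos φ = 0.806073, sin λ = 0.590366, cos λ = -0.807136.
North component: ΔN = −sin φ cos λ·ΔX − sin φ sin λ·ΔY + cos φ·ΔZ = −(0.591816)(-0.807136)(410) − (0.591816)(0.590366)(148) + (0.806073)(54) = 187.67 m.
1° of latitude spans πR/180 = 111177 m, so Δφ = 187.67 / 111177 × 3600 = 6.077″.

Δφ = 6.1″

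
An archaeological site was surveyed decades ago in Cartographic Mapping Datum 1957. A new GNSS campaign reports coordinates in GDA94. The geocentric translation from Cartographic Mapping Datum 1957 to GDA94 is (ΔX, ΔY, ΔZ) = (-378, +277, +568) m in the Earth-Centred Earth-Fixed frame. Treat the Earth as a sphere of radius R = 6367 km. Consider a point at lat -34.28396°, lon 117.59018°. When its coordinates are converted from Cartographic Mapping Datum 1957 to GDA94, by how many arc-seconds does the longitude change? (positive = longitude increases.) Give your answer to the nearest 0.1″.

Δλ = 8.1″

sin φ = -0.563295, cos φ = 0.826256, sin λ = 0.886283, cos λ = -0.463144.
East component: ΔE = −sin λ·ΔX + cos λ·ΔY = −(0.886283)(-378) + (-0.463144)(277) = 206.72 m.
1° of latitude spans πR/180 = 111125 m; at latitude φ, 1° of longitude spans that × cos φ = 91817.8 m, so Δλ = 206.72 / 91817.8 × 3600 = 8.105″.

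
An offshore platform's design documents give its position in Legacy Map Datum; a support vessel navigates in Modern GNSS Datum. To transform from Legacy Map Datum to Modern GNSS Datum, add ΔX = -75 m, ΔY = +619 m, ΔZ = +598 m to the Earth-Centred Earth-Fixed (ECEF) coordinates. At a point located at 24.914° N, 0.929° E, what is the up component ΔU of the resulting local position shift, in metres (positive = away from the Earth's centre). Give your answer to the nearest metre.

The local up (radial) axis is (cos φ cos λ, cos φ sin λ, sin φ), giving ΔU = -68.012 + 9.102 + 251.912 = 193.00 m.

ΔU = 193 m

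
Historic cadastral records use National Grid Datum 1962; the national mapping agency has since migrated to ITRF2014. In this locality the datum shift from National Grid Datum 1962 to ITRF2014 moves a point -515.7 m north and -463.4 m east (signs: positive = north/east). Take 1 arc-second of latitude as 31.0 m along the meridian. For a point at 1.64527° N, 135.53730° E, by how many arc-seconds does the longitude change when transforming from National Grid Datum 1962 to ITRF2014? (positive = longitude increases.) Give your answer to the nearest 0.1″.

At latitude 1.64527°, cos φ = 0.999588.
1″ of longitude at this latitude = 31.00 × cos φ = 30.9872 m, so Δλ = -463.4 / 30.9872 = -14.955″.

Δλ = -15.0″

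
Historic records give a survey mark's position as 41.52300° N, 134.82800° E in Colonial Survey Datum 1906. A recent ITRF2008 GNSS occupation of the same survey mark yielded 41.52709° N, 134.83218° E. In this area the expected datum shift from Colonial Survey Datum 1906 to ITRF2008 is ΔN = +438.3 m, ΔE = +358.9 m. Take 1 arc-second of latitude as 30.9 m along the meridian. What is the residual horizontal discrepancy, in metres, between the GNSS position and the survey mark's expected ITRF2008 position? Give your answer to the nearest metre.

Observed coordinate differences: Δφ = +0.00409°, Δλ = +0.00418°.
Converting to metres (1° lat = 111240 m, cos φ = 0.748690): observed ΔN = 455.0 m, observed ΔE = 348.1 m.
Subtracting the expected shift leaves a residual of 455.0 − (438.3) = 16.7 m north and 348.1 − (358.9) = -10.8 m east.
Residual distance = √(16.7² + (-10.8)²) = 19.8 m.

20 m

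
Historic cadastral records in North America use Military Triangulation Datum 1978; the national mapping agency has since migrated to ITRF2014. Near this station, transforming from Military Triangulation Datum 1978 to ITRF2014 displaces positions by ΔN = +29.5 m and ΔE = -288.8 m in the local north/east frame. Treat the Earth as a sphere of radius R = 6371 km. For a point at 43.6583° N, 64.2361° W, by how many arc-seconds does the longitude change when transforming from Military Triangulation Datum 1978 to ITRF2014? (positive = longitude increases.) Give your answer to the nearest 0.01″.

Δλ = -12.92″

At latitude 43.6583°, cos φ = 0.723470.
One radian of longitude at latitude φ spans R cos φ, so Δλ = ΔE / (R cos φ) = -288.8 / (6371000 × 0.723470) = -6.2657e-05 rad = -12.924″.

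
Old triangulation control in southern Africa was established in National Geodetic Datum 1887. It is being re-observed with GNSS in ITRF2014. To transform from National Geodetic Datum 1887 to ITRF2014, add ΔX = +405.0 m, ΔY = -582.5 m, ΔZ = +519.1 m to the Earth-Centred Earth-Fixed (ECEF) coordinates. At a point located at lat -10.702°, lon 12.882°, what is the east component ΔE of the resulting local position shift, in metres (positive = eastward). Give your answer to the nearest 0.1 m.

ΔE = -658.1 m

At φ = -10.702°, λ = 12.882°: sin φ = -0.185701, cos φ = 0.982606, sin λ = 0.222944, cos λ = 0.974831.
ΔE = −sin λ·ΔX + cos λ·ΔY = −(0.222944)·(405.0) + (0.974831)·(-582.5) = -658.13 m.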